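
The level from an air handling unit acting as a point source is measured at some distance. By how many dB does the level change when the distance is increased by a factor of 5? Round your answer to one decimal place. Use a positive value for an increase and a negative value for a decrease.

-14.0 dB

With spherical spreading the level changes by −20·log₁₀(r₂/r₁).
ΔL = −20·log₁₀(5) = -13.98 dB.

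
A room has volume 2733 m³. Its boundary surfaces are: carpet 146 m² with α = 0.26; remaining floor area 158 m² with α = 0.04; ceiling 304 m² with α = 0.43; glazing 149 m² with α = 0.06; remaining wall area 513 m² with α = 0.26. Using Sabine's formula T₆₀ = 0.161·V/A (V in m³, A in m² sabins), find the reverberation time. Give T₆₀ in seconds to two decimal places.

1.39 s

Total absorption A = 146·0.26 + 158·0.04 + 304·0.43 + 149·0.06 + 513·0.26 = 317.32 m² sabins.
T₆₀ = 0.161 × 2733 / 317.32 = 1.387 s.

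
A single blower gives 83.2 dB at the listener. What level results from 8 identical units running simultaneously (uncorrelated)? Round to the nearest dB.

92 dB

With 8 equal, uncorrelated contributions the intensity is 8× that of one unit, giving a rise of 10·log₁₀ 8.
L_total = 83.2 + 10·log₁₀(8) = 83.2 + 9.031 = 92.23 dB.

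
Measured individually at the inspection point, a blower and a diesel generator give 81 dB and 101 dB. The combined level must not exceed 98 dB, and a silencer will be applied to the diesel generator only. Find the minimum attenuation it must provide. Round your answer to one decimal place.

Everything except the diesel generator sums to 10^(81/10) = 1.259e+08 in linear terms, 81.00 dB.
To meet 98 dB overall, the treated diesel generator may contribute at most 10^(98/10) − 1.259e+08 = 6.184e+09, i.e. 97.91 dB.
Required insertion loss = 101 − 97.91 = 3.09 dB.

3.1 dB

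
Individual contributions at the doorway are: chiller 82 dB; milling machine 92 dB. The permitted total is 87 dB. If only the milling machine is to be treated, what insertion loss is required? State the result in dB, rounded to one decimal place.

Everything except the milling machine sums to 10^(82/10) = 1.585e+08 in linear terms, 82.00 dB.
The limit corresponds to 10^(87/10) = 5.012e+08; subtracting the fixed part leaves 3.427e+08 for the milling machine, i.e. 85.35 dB.
So the milling machine must be reduced from 92 to 85.35 dB: IL = 6.65 dB.

6.7 dB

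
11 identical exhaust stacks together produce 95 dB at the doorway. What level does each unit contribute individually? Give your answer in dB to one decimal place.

84.6 dB

For N identical incoherent sources L_total = L₁ + 10·log₁₀ N, so L₁ = 95 − 10·log₁₀(11) = 95 − 10.414.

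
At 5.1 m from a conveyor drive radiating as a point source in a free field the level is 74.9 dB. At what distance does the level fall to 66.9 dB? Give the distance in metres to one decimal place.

12.8 m

Point-source spreading drops the level by 20·log₁₀(r₂/r₁); inverting, r₂/r₁ = 10^(ΔL/20).
r₂ = 5.1·10^((74.9−66.9)/20) = 5.1·10^(8.0/20) = 12.81 m.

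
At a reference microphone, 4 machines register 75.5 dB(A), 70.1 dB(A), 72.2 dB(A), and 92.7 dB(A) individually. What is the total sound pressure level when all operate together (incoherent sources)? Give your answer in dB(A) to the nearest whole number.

93 dB(A)

For uncorrelated sources the intensities add, so convert each level to linear form, sum, and take 10·log₁₀ of the total.
Σ 10^(L/10) = 10^(75.5/10) + 10^(70.1/10) + 10^(72.2/10) + 10^(92.7/10) = 1.924e+09.
L_total = 10·log₁₀(1.924e+09) = 92.84 dB(A).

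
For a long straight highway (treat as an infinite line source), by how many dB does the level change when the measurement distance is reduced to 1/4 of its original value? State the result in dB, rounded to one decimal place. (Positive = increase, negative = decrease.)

With cylindrical spreading the level changes by −10·log₁₀(r₂/r₁).
ΔL = −10·log₁₀(0.25) = +6.02 dB.

+6.0 dB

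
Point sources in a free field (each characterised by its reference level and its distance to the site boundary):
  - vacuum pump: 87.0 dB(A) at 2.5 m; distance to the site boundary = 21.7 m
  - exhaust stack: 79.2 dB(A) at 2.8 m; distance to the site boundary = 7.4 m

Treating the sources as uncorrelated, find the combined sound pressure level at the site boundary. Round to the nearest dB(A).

Propagate each source to the receiver with L = L_ref − 20·log₁₀(r/r_ref), then add intensities.
vacuum pump: 87.0 − 20·log₁₀(21.7/2.5) = 87.0 − 18.77 = 68.23 dB(A).
exhaust stack: 79.2 − 20·log₁₀(7.4/2.8) = 79.2 − 8.44 = 70.76 dB(A).
Σ 10^(L/10) = 1.856e+07 → L_total = 10·log₁₀(1.856e+07) = 72.69 dB(A).

73 dB(A)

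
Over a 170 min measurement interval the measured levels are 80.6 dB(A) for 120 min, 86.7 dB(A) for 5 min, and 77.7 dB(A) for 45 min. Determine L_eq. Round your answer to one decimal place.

80.4 dB(A)

Weight each interval's intensity by its duration and average over T = 170 min:
Σ tᵢ·10^(Lᵢ/10) = 120·10^(80.6/10) + 5·10^(86.7/10) + 45·10^(77.7/10) = 1.877e+10.
L_eq = 10·log₁₀(1.877e+10/170) = 80.43 dB(A).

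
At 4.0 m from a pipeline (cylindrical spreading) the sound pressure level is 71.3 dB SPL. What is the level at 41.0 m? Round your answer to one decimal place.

Line-source attenuation: ΔL = 10·log₁₀(r₂/r₁) = 10·log₁₀(41.0/4.0) = 10.107 dB.
L₂ = 71.3 − 10·log₁₀(41.0/4.0) = 71.3 − 10.107 = 61.19 dB SPL.

61.2 dB SPL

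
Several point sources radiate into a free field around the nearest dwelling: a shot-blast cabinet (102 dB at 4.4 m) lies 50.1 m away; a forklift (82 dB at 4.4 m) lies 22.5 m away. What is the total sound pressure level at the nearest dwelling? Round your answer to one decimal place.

81.1 dB

First find each source's level at the receiver (point-source: −20·log₁₀(r/r_ref)), then combine on an intensity basis.
shot-blast cabinet: 102 − 20·log₁₀(50.1/4.4) = 102 − 21.13 = 80.87 dB.
forklift: 82 − 20·log₁₀(22.5/4.4) = 82 − 14.17 = 67.83 dB.
Σ 10^(L/10) = 1.283e+08 → L_total = 10·log₁₀(1.283e+08) = 81.08 dB.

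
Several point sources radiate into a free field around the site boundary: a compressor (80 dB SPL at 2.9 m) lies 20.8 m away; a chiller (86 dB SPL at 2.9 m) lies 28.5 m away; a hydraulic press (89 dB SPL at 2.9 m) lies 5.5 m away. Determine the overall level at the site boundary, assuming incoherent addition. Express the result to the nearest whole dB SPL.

First find each source's level at the receiver (point-source: −20·log₁₀(r/r_ref)), then combine on an intensity basis.
compressor: 80 − 20·log₁₀(20.8/2.9) = 80 − 17.11 = 62.89 dB SPL.
chiller: 86 − 20·log₁₀(28.5/2.9) = 86 − 19.85 = 66.15 dB SPL.
hydraulic press: 89 − 20·log₁₀(5.5/2.9) = 89 − 5.56 = 83.44 dB SPL.
Σ 10^(L/10) = 2.269e+08 → L_total = 10·log₁₀(2.269e+08) = 83.56 dB SPL.

84 dB SPL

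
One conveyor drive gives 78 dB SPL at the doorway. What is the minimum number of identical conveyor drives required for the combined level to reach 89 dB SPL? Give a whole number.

13

Need L₁ + 10·log₁₀ N ≥ 89, i.e. log₁₀ N ≥ 1.10.
N ≥ 10^(11.0/10) = 12.589, so N = 13.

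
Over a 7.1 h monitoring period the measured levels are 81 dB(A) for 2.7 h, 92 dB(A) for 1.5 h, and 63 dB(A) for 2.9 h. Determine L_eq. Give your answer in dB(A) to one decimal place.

Weight each interval's intensity by its duration and average over T = 7.1 h:
Σ tᵢ·10^(Lᵢ/10) = 2.7·10^(81/10) + 1.5·10^(92/10) + 2.9·10^(63/10) = 2.723e+09.
L_eq = 10·log₁₀(2.723e+09/7.1) = 85.84 dB(A).

85.8 dB(A)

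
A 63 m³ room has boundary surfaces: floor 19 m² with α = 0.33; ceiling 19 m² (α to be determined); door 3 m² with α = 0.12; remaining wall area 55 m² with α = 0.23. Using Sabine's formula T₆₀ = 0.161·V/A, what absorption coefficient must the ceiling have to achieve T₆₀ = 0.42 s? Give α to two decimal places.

0.26

A = 0.161·V/T₆₀ = 0.161·63/0.42 = 24.15 m² sabins.
Absorption from the other surfaces = 19·0.33 + 3·0.12 + 55·0.23 = 19.28 m², so the ceiling must supply 4.87 m² over 19 m².
α = 4.87/19 = 0.256.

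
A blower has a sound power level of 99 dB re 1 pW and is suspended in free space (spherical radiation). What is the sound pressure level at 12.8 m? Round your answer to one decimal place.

L_p = L_w − 10·log₁₀(4π·r²) with r = 12.8 m.
4π·r² = 2059 m², 10·log₁₀ of that is 33.136 dB.
L_p = 99 − 33.136 = 65.86 dB.

65.9 dB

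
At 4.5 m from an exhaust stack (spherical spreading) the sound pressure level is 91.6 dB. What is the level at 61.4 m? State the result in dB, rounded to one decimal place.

Point-source attenuation: ΔL = 20·log₁₀(r₂/r₁) = 20·log₁₀(61.4/4.5) = 22.699 dB.
L₂ = 91.6 − 20·log₁₀(61.4/4.5) = 91.6 − 22.699 = 68.90 dB.

68.9 dB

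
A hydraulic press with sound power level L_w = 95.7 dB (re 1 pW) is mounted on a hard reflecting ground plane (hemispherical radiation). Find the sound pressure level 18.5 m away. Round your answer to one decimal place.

62.4 dB

Free-field hemispherical radiation: L_p = L_w − 10·log₁₀(2π·r²), r = 18.5 m.
2π·r² = 2150 m², 10·log₁₀ of that is 33.325 dB.
L_p = 95.7 − 33.325 = 62.37 dB.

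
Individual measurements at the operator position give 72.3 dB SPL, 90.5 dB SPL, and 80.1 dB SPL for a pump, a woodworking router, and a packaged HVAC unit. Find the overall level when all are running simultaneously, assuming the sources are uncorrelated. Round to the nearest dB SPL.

For uncorrelated sources the intensities add, so convert each level to linear form, sum, and take 10·log₁₀ of the total.
Σ 10^(L/10) = 10^(72.3/10) + 10^(90.5/10) + 10^(80.1/10) = 1.241e+09.
L_total = 10·log₁₀(1.241e+09) = 90.94 dB SPL.

91 dB SPL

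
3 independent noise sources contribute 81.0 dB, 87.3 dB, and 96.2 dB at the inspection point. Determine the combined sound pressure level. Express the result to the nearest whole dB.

Incoherent sources combine by intensity addition: L_total = 10·log₁₀(Σ 10^(L_i/10)).
Σ 10^(L/10) = 10^(81.0/10) + 10^(87.3/10) + 10^(96.2/10) = 4.832e+09.
L_total = 10·log₁₀(4.832e+09) = 96.84 dB.

97 dB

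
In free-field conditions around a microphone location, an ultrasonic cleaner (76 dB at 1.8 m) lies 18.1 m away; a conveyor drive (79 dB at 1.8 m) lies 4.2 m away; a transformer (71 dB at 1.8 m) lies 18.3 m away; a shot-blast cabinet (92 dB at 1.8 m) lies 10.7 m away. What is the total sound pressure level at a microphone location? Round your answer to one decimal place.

Apply inverse-square spreading to bring every level to the receiver, then sum 10^(L/10).
ultrasonic cleaner: 76 − 20·log₁₀(18.1/1.8) = 76 − 20.05 = 55.95 dB.
conveyor drive: 79 − 20·log₁₀(4.2/1.8) = 79 − 7.36 = 71.64 dB.
transformer: 71 − 20·log₁₀(18.3/1.8) = 71 − 20.14 = 50.86 dB.
shot-blast cabinet: 92 − 20·log₁₀(10.7/1.8) = 92 − 15.48 = 76.52 dB.
Σ 10^(L/10) = 5.996e+07 → L_total = 10·log₁₀(5.996e+07) = 77.78 dB.

77.8 dB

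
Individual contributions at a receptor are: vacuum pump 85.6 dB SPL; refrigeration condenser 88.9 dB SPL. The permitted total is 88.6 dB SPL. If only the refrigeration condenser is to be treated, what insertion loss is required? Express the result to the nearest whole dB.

Fixed contribution from the other source: Σ 10^(L/10) = 10^(85.6/10) = 3.631e+08 (85.60 dB SPL).
The limit corresponds to 10^(88.6/10) = 7.244e+08; subtracting the fixed part leaves 3.614e+08 for the refrigeration condenser, i.e. 85.58 dB SPL.
So the refrigeration condenser must be reduced from 88.9 to 85.58 dB SPL: IL = 3.32 dB.

3 dB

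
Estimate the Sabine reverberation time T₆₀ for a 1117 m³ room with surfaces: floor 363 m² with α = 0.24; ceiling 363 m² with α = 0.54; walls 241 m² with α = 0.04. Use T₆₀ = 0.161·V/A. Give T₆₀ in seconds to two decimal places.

Total absorption A = 363·0.24 + 363·0.54 + 241·0.04 = 292.78 m² sabins.
T₆₀ = 0.161·V/A = 0.161·1117/292.78 = 0.614 s.

0.61 s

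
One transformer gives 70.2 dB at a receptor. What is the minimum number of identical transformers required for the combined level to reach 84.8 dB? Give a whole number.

29

N identical sources give L₁ + 10·log₁₀ N, so require 10·log₁₀ N ≥ 84.8 − 70.2 = 14.6 dB.
N ≥ 10^(14.6/10) = 28.840, so N = 29.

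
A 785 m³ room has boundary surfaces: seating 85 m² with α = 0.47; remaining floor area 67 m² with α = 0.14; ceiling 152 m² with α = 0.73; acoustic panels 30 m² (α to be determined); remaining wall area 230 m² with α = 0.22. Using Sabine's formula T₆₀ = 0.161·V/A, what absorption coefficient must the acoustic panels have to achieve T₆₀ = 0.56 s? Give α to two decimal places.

0.49

Required total absorption A = 0.161·785/0.56 = 225.69 m².
Absorption from the other surfaces = 85·0.47 + 67·0.14 + 152·0.73 + 230·0.22 = 210.89 m², so the acoustic panels must supply 14.80 m² over 30 m².
α = 14.80/30 = 0.493.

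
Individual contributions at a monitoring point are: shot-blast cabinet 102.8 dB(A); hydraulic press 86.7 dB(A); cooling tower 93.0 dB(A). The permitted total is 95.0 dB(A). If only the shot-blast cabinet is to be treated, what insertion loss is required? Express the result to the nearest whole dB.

Fixed contribution from the other sources: Σ 10^(L/10) = 10^(86.7/10) + 10^(93.0/10) = 2.463e+09 (93.91 dB(A)).
To meet 95.0 dB(A) overall, the treated shot-blast cabinet may contribute at most 10^(95.0/10) − 2.463e+09 = 6.993e+08, i.e. 88.45 dB(A).
Required insertion loss = 102.8 − 88.45 = 14.35 dB.

14 dB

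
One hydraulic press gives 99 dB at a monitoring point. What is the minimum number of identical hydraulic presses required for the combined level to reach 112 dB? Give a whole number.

The shortfall is 112 − 99 = 13.0 dB, and N units add 10·log₁₀ N, so need 10·log₁₀ N ≥ 13.0.
N ≥ 10^(13.0/10) = 19.953, so N = 20.

20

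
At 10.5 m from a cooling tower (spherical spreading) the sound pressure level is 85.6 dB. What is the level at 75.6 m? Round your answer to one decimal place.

For a point source, L₂ = L₁ − 20·log₁₀(r₂/r₁).
L₂ = 85.6 − 20·log₁₀(75.6/10.5) = 85.6 − 17.147 = 68.45 dB.

68.5 dB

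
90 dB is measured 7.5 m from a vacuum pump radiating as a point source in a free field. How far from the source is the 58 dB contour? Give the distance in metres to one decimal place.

298.6 m

The 32.0 dB drop corresponds to a distance ratio of 10^(32.0/20) for a point source.
r₂ = 7.5·10^((90−58)/20) = 7.5·10^(32.0/20) = 298.58 m.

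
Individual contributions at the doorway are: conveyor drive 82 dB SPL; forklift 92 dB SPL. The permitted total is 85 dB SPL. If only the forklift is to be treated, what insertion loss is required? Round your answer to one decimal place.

Fixed contribution from the other source: Σ 10^(L/10) = 10^(82/10) = 1.585e+08 (82.00 dB SPL).
The limit corresponds to 10^(85/10) = 3.162e+08; subtracting the fixed part leaves 1.577e+08 for the forklift, i.e. 81.98 dB SPL.
Required insertion loss = 92 − 81.98 = 10.02 dB.

10.0 dB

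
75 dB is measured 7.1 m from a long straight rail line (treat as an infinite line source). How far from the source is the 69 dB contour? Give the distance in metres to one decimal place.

The 6.0 dB drop corresponds to a distance ratio of 10^(6.0/10) for a line source.
r₂ = 7.1·10^((75−69)/10) = 7.1·10^(6.0/10) = 28.27 m.

28.3 m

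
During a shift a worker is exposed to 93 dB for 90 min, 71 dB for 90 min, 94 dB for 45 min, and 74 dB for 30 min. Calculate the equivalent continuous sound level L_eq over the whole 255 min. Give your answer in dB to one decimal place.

The energy average is taken in the linear domain: L_eq = 10·log₁₀[(Σ tᵢ·10^(Lᵢ/10))/T], T = 255 min.
Σ tᵢ·10^(Lᵢ/10) = 90·10^(93/10) + 90·10^(71/10) + 45·10^(94/10) + 30·10^(74/10) = 2.945e+11.
L_eq = 10·log₁₀(2.945e+11/255) = 90.63 dB.

90.6 dB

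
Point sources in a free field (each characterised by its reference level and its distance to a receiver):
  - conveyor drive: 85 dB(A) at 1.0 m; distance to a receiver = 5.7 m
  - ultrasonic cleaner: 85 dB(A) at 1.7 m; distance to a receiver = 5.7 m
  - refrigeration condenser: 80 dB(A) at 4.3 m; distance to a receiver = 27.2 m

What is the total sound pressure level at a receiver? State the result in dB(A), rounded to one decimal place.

Propagate each source to the receiver with L = L_ref − 20·log₁₀(r/r_ref), then add intensities.
conveyor drive: 85 − 20·log₁₀(5.7/1.0) = 85 − 15.12 = 69.88 dB(A).
ultrasonic cleaner: 85 − 20·log₁₀(5.7/1.7) = 85 − 10.51 = 74.49 dB(A).
refrigeration condenser: 80 − 20·log₁₀(27.2/4.3) = 80 − 16.02 = 63.98 dB(A).
Σ 10^(L/10) = 4.036e+07 → L_total = 10·log₁₀(4.036e+07) = 76.06 dB(A).

76.1 dB(A)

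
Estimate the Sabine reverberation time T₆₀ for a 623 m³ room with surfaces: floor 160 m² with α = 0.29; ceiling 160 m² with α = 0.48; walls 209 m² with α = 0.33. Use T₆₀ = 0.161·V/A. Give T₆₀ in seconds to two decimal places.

Summing Sᵢαᵢ: 160·0.29 + 160·0.48 + 209·0.33 = 192.17 m².
T₆₀ = 0.161·V/A = 0.161·623/192.17 = 0.522 s.

0.52 s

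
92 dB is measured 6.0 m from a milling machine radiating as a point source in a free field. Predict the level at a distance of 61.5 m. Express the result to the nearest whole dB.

For a point source, L₂ = L₁ − 20·log₁₀(r₂/r₁).
L₂ = 92 − 20·log₁₀(61.5/6.0) = 92 − 20.214 = 71.79 dB.

72 dB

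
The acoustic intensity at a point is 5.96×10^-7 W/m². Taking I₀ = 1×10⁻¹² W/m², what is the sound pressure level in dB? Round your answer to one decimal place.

I/I₀ = 5.96×10^-7/10⁻¹² = 5.96×10^5, and L = 10·log₁₀(I/I₀).
L = 10·(0.7752 + 5) = 57.75 dB.

57.8 dB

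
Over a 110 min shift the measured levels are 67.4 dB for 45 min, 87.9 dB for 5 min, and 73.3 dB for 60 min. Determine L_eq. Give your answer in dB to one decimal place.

76.2 dB

The energy average is taken in the linear domain: L_eq = 10·log₁₀[(Σ tᵢ·10^(Lᵢ/10))/T], T = 110 min.
Σ tᵢ·10^(Lᵢ/10) = 45·10^(67.4/10) + 5·10^(87.9/10) + 60·10^(73.3/10) = 4.613e+09.
L_eq = 10·log₁₀(4.613e+09/110) = 76.23 dB.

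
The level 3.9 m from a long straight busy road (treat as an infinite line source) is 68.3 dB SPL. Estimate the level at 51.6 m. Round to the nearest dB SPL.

Cylindrical spreading from a line source gives a 10·log₁₀(r₂/r₁) drop.
L₂ = 68.3 − 10·log₁₀(51.6/3.9) = 68.3 − 11.216 = 57.08 dB SPL.

57 dB SPL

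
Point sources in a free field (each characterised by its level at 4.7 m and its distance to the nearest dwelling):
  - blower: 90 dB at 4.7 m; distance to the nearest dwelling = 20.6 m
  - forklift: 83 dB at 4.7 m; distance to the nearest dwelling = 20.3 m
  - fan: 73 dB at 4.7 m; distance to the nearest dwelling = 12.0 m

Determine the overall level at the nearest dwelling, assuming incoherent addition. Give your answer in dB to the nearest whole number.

78 dB

Propagate each source to the receiver with L = L_ref − 20·log₁₀(r/r_ref), then add intensities.
blower: 90 − 20·log₁₀(20.6/4.7) = 90 − 12.84 = 77.16 dB.
forklift: 83 − 20·log₁₀(20.3/4.7) = 83 − 12.71 = 70.29 dB.
fan: 73 − 20·log₁₀(12.0/4.7) = 73 − 8.14 = 64.86 dB.
Σ 10^(L/10) = 6.581e+07 → L_total = 10·log₁₀(6.581e+07) = 78.18 dB.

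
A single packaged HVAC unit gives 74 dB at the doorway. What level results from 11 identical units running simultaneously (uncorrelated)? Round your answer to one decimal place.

N identical incoherent sources raise the level by 10·log₁₀ N.
L_total = 74 + 10·log₁₀(11) = 74 + 10.414 = 84.41 dB.

84.4 dB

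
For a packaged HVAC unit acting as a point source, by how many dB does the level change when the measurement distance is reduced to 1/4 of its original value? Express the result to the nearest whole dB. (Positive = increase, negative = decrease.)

With spherical spreading the level changes by −20·log₁₀(r₂/r₁).
ΔL = −20·log₁₀(0.25) = +12.04 dB.

+12 dB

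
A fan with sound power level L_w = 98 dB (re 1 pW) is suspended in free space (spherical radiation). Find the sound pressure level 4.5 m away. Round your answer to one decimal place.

The power spreads over a sphere of area 4π·r², so L_p = L_w − 10·log₁₀(4π·r²).
4π·r² = 254.5 m², 10·log₁₀ of that is 24.056 dB.
L_p = 98 − 24.056 = 73.94 dB.

73.9 dB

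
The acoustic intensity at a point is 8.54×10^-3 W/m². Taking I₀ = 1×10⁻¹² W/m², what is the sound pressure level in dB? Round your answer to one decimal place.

99.3 dB

L = 10·log₁₀(I/I₀) = 10·log₁₀(8.54×10^-3/10⁻¹²) = 10·log₁₀(8.54×10^9).
L = 10·(0.9315 + 9) = 99.31 dB.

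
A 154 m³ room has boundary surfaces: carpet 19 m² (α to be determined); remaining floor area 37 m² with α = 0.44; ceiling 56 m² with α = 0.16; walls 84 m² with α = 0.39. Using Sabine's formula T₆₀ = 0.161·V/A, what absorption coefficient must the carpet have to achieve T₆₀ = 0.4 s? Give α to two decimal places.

Required total absorption A = 0.161·154/0.4 = 61.98 m².
Absorption from the other surfaces = 37·0.44 + 56·0.16 + 84·0.39 = 58.00 m², so the carpet must supply 3.98 m² over 19 m².
α = 3.98/19 = 0.210.

0.21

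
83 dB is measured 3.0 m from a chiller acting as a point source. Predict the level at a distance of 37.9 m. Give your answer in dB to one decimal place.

For a point source, L₂ = L₁ − 20·log₁₀(r₂/r₁).
L₂ = 83 − 20·log₁₀(37.9/3.0) = 83 − 22.030 = 60.97 dB.

61.0 dB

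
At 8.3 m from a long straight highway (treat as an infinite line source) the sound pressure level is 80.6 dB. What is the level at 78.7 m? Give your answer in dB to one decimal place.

For a line source, L₂ = L₁ − 10·log₁₀(r₂/r₁).
L₂ = 80.6 − 10·log₁₀(78.7/8.3) = 80.6 − 9.769 = 70.83 dB.

70.8 dB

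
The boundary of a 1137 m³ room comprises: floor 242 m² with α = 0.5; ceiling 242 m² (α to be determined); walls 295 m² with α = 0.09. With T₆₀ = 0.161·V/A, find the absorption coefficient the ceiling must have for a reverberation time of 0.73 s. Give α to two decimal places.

0.43

From T₆₀ = 0.161·V/A, the target T₆₀ = 0.73 s needs A = 0.161·1137/0.73 = 250.76 m².
Absorption from the other surfaces = 242·0.5 + 295·0.09 = 147.55 m², so the ceiling must supply 103.21 m² over 242 m².
α = 103.21/242 = 0.427.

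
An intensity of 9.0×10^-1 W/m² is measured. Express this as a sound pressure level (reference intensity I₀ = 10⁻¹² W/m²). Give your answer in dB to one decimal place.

L = 10·log₁₀(I/I₀) = 10·log₁₀(9.0×10^-1/10⁻¹²) = 10·log₁₀(9.0×10^11).
L = 10·(0.9542 + 11) = 119.54 dB.

119.5 dB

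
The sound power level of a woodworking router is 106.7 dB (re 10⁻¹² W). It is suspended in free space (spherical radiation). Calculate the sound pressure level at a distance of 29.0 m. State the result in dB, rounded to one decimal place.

Free-field spherical radiation: L_p = L_w − 10·log₁₀(4π·r²), r = 29.0 m.
4π·r² = 1.057e+04 m², 10·log₁₀ of that is 40.240 dB.
L_p = 106.7 − 40.240 = 66.46 dB.

66.5 dB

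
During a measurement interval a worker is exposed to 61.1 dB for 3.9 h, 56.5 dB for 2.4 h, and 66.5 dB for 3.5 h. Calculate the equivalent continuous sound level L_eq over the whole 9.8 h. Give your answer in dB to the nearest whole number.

63 dB

L_eq = 10·log₁₀[(1/T)·Σ tᵢ·10^(Lᵢ/10)] with T = 9.8 h.
Σ tᵢ·10^(Lᵢ/10) = 3.9·10^(61.1/10) + 2.4·10^(56.5/10) + 3.5·10^(66.5/10) = 2.173e+07.
L_eq = 10·log₁₀(2.173e+07/9.8) = 63.46 dB.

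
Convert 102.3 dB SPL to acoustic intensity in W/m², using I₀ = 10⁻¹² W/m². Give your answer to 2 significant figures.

L = 10·log₁₀(I/I₀) ⇒ I = I₀·10^(L/10) = 10⁻¹² × 10^10.23.

0.017 W/m²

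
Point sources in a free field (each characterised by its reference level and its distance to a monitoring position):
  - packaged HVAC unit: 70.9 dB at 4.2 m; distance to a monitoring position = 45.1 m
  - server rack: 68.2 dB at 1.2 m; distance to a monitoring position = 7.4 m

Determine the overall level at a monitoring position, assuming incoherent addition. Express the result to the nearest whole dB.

First find each source's level at the receiver (point-source: −20·log₁₀(r/r_ref)), then combine on an intensity basis.
packaged HVAC unit: 70.9 − 20·log₁₀(45.1/4.2) = 70.9 − 20.62 = 50.28 dB.
server rack: 68.2 − 20·log₁₀(7.4/1.2) = 68.2 − 15.80 = 52.40 dB.
Σ 10^(L/10) = 2.804e+05 → L_total = 10·log₁₀(2.804e+05) = 54.48 dB.

54 dB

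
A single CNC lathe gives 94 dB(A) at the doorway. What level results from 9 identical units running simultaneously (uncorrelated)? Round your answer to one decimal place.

With 9 equal, uncorrelated contributions the intensity is 9× that of one unit, giving a rise of 10·log₁₀ 9.
L_total = 94 + 10·log₁₀(9) = 94 + 9.542 = 103.54 dB(A).

103.5 dB(A)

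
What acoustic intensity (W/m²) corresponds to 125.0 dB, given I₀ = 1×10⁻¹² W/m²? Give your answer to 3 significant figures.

I = I₀·10^(L/10) = 10⁻¹² × 10^(125.0/10) = 10^(0.500).

3.16 W/m²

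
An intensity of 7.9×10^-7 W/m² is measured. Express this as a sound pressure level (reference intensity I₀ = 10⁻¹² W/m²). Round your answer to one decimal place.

59.0 dB

I/I₀ = 7.9×10^-7/10⁻¹² = 7.9×10^5, and L = 10·log₁₀(I/I₀).
L = 10·(0.8976 + 5) = 58.98 dB.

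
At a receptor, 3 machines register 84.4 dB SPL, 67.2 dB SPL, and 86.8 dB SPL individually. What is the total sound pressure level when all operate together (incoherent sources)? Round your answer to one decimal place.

For uncorrelated sources the intensities add, so convert each level to linear form, sum, and take 10·log₁₀ of the total.
Σ 10^(L/10) = 10^(84.4/10) + 10^(67.2/10) + 10^(86.8/10) = 7.593e+08.
L_total = 10·log₁₀(7.593e+08) = 88.80 dB SPL.

88.8 dB SPL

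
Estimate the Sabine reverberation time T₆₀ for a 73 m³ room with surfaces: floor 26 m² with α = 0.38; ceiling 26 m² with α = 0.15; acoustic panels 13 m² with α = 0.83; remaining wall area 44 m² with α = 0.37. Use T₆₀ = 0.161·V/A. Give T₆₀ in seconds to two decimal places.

0.29 s

Summing Sᵢαᵢ: 26·0.38 + 26·0.15 + 13·0.83 + 44·0.37 = 40.85 m².
T₆₀ = 0.161·V/A = 0.161·73/40.85 = 0.288 s.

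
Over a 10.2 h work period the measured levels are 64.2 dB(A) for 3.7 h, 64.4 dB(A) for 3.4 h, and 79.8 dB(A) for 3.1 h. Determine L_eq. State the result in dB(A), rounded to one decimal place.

Weight each interval's intensity by its duration and average over T = 10.2 h:
Σ tᵢ·10^(Lᵢ/10) = 3.7·10^(64.2/10) + 3.4·10^(64.4/10) + 3.1·10^(79.8/10) = 3.151e+08.
L_eq = 10·log₁₀(3.151e+08/10.2) = 74.90 dB(A).

74.9 dB(A)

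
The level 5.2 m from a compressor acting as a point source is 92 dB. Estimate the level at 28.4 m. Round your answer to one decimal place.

Point-source attenuation: ΔL = 20·log₁₀(r₂/r₁) = 20·log₁₀(28.4/5.2) = 14.746 dB.
L₂ = 92 − 20·log₁₀(28.4/5.2) = 92 − 14.746 = 77.25 dB.

77.3 dB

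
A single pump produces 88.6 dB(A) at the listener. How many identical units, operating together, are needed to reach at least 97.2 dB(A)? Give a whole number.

N identical sources give L₁ + 10·log₁₀ N, so require 10·log₁₀ N ≥ 97.2 − 88.6 = 8.6 dB.
N ≥ 10^(8.6/10) = 7.244, so N = 8.

8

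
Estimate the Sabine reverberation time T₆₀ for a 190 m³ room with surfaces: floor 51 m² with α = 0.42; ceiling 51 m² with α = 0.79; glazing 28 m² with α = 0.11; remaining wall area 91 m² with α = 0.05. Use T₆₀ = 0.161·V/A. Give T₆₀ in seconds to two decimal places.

0.44 s

Summing Sᵢαᵢ: 51·0.42 + 51·0.79 + 28·0.11 + 91·0.05 = 69.34 m².
T₆₀ = 0.161 × 190 / 69.34 = 0.441 s.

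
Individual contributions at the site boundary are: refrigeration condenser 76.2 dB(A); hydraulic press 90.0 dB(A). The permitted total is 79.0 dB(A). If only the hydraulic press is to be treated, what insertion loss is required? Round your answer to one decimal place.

14.2 dB

The untreated sources together contribute 10^(76.2/10) = 4.169e+07, i.e. 76.20 dB(A).
To meet 79.0 dB(A) overall, the treated hydraulic press may contribute at most 10^(79.0/10) − 4.169e+07 = 3.775e+07, i.e. 75.77 dB(A).
Required insertion loss = 90.0 − 75.77 = 14.23 dB.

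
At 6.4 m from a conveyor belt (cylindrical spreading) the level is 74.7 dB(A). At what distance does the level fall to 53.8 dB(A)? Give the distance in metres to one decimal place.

787.4 m

Line-source spreading drops the level by 10·log₁₀(r₂/r₁); inverting, r₂/r₁ = 10^(ΔL/10).
r₂ = 6.4·10^((74.7−53.8)/10) = 6.4·10^(20.9/10) = 787.37 m.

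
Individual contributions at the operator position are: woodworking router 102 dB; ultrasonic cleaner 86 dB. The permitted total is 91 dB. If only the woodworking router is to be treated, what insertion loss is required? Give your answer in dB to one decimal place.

Fixed contribution from the other source: Σ 10^(L/10) = 10^(86/10) = 3.981e+08 (86.00 dB).
The limit corresponds to 10^(91/10) = 1.259e+09; subtracting the fixed part leaves 8.608e+08 for the woodworking router, i.e. 89.35 dB.
So the woodworking router must be reduced from 102 to 89.35 dB: IL = 12.65 dB.

12.7 dB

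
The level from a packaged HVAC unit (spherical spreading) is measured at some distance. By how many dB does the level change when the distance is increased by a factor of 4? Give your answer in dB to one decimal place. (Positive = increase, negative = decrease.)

-12.0 dB

Point-source spreading: ΔL = −20·log₁₀(r₂/r₁).
ΔL = −20·log₁₀(4) = -12.04 dB.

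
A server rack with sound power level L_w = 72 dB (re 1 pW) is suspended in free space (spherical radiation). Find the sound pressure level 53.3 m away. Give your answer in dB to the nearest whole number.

The power spreads over a sphere of area 4π·r², so L_p = L_w − 10·log₁₀(4π·r²).
4π·r² = 3.57e+04 m², 10·log₁₀ of that is 45.527 dB.
L_p = 72 − 45.527 = 26.47 dB.

26 dB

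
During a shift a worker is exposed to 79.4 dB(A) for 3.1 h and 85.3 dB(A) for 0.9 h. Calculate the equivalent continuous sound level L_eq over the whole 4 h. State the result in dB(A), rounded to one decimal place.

L_eq = 10·log₁₀[(1/T)·Σ tᵢ·10^(Lᵢ/10)] with T = 4 h.
Σ tᵢ·10^(Lᵢ/10) = 3.1·10^(79.4/10) + 0.9·10^(85.3/10) = 5.750e+08.
L_eq = 10·log₁₀(5.750e+08/4) = 81.58 dB(A).

81.6 dB(A)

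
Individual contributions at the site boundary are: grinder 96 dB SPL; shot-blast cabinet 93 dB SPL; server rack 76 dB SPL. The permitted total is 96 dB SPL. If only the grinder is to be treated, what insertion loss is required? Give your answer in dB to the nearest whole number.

3 dB

The untreated sources together contribute 10^(93/10) + 10^(76/10) = 2.035e+09, i.e. 93.09 dB SPL.
The limit corresponds to 10^(96/10) = 3.981e+09; subtracting the fixed part leaves 1.946e+09 for the grinder, i.e. 92.89 dB SPL.
Required insertion loss = 96 − 92.89 = 3.11 dB.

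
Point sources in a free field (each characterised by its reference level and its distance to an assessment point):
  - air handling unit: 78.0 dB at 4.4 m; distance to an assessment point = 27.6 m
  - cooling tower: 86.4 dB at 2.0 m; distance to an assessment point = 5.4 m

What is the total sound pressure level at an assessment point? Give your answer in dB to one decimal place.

77.9 dB

Apply inverse-square spreading to bring every level to the receiver, then sum 10^(L/10).
air handling unit: 78.0 − 20·log₁₀(27.6/4.4) = 78.0 − 15.95 = 62.05 dB.
cooling tower: 86.4 − 20·log₁₀(5.4/2.0) = 86.4 − 8.63 = 77.77 dB.
Σ 10^(L/10) = 6.148e+07 → L_total = 10·log₁₀(6.148e+07) = 77.89 dB.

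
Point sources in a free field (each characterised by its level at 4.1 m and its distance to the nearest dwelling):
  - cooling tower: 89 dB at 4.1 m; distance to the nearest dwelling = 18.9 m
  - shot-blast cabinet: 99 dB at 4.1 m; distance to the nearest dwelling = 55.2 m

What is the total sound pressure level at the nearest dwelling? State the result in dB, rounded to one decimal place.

79.1 dB

Propagate each source to the receiver with L = L_ref − 20·log₁₀(r/r_ref), then add intensities.
cooling tower: 89 − 20·log₁₀(18.9/4.1) = 89 − 13.27 = 75.73 dB.
shot-blast cabinet: 99 − 20·log₁₀(55.2/4.1) = 99 − 22.58 = 76.42 dB.
Σ 10^(L/10) = 8.120e+07 → L_total = 10·log₁₀(8.120e+07) = 79.10 dB.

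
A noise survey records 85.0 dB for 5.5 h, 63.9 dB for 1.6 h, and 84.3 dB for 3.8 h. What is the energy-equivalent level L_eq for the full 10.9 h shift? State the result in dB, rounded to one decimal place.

The energy average is taken in the linear domain: L_eq = 10·log₁₀[(Σ tᵢ·10^(Lᵢ/10))/T], T = 10.9 h.
Σ tᵢ·10^(Lᵢ/10) = 5.5·10^(85.0/10) + 1.6·10^(63.9/10) + 3.8·10^(84.3/10) = 2.766e+09.
L_eq = 10·log₁₀(2.766e+09/10.9) = 84.04 dB.

84.0 dB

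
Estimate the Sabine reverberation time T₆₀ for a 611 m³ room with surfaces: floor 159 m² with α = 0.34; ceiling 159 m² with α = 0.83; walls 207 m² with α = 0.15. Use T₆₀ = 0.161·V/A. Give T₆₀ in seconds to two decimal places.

Total absorption A = 159·0.34 + 159·0.83 + 207·0.15 = 217.08 m² sabins.
T₆₀ = 0.161·V/A = 0.161·611/217.08 = 0.453 s.

0.45 s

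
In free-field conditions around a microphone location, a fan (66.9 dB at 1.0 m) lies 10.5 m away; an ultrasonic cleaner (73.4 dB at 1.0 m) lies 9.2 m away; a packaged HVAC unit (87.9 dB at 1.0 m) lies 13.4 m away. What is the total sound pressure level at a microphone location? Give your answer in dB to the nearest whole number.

First find each source's level at the receiver (point-source: −20·log₁₀(r/r_ref)), then combine on an intensity basis.
fan: 66.9 − 20·log₁₀(10.5/1.0) = 66.9 − 20.42 = 46.48 dB.
ultrasonic cleaner: 73.4 − 20·log₁₀(9.2/1.0) = 73.4 − 19.28 = 54.12 dB.
packaged HVAC unit: 87.9 − 20·log₁₀(13.4/1.0) = 87.9 − 22.54 = 65.36 dB.
Σ 10^(L/10) = 3.737e+06 → L_total = 10·log₁₀(3.737e+06) = 65.73 dB.

66 dB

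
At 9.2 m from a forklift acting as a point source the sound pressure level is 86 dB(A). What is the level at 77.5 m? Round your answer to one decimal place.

Point-source attenuation: ΔL = 20·log₁₀(r₂/r₁) = 20·log₁₀(77.5/9.2) = 18.510 dB.
L₂ = 86 − 20·log₁₀(77.5/9.2) = 86 − 18.510 = 67.49 dB(A).

67.5 dB(A)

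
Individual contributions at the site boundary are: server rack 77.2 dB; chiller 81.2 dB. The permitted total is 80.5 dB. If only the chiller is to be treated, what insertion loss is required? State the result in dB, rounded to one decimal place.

Everything except the chiller sums to 10^(77.2/10) = 5.248e+07 in linear terms, 77.20 dB.
To meet 80.5 dB overall, the treated chiller may contribute at most 10^(80.5/10) − 5.248e+07 = 5.972e+07, i.e. 77.76 dB.
Required insertion loss = 81.2 − 77.76 = 3.44 dB.

3.4 dB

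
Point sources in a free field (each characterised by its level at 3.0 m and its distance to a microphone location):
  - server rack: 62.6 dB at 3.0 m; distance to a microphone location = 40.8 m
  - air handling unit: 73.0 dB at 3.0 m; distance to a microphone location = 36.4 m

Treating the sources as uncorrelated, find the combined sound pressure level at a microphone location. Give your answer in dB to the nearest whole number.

52 dB

Apply inverse-square spreading to bring every level to the receiver, then sum 10^(L/10).
server rack: 62.6 − 20·log₁₀(40.8/3.0) = 62.6 − 22.67 = 39.93 dB.
air handling unit: 73.0 − 20·log₁₀(36.4/3.0) = 73.0 − 21.68 = 51.32 dB.
Σ 10^(L/10) = 1.454e+05 → L_total = 10·log₁₀(1.454e+05) = 51.62 dB.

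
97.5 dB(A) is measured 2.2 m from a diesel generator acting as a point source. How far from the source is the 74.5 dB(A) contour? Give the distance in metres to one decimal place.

31.1 m

For a point source L₁ − L₂ = 20·log₁₀(r₂/r₁), so r₂ = r₁·10^((L₁−L₂)/20).
r₂ = 2.2·10^((97.5−74.5)/20) = 2.2·10^(23.0/20) = 31.08 m.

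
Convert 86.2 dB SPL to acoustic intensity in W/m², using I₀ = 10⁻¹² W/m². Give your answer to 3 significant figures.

0.000417 W/m²

I = I₀·10^(L/10) = 10⁻¹² × 10^(86.2/10) = 10^(-3.380).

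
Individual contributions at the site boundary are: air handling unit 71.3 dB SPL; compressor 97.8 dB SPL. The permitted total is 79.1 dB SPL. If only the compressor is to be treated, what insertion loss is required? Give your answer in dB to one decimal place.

The untreated sources together contribute 10^(71.3/10) = 1.349e+07, i.e. 71.30 dB SPL.
The limit corresponds to 10^(79.1/10) = 8.128e+07; subtracting the fixed part leaves 6.779e+07 for the compressor, i.e. 78.31 dB SPL.
Required insertion loss = 97.8 − 78.31 = 19.49 dB.

19.5 dB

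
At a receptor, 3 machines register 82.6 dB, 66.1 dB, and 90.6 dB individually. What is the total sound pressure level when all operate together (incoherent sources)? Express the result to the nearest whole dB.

For uncorrelated sources the intensities add, so convert each level to linear form, sum, and take 10·log₁₀ of the total.
Σ 10^(L/10) = 10^(82.6/10) + 10^(66.1/10) + 10^(90.6/10) = 1.334e+09.
L_total = 10·log₁₀(1.334e+09) = 91.25 dB.

91 dB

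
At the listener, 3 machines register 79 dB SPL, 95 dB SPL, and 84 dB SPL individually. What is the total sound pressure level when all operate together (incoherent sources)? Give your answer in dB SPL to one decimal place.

Incoherent sources combine by intensity addition: L_total = 10·log₁₀(Σ 10^(L_i/10)).
Σ 10^(L/10) = 10^(79/10) + 10^(95/10) + 10^(84/10) = 3.493e+09.
L_total = 10·log₁₀(3.493e+09) = 95.43 dB SPL.

95.4 dB SPL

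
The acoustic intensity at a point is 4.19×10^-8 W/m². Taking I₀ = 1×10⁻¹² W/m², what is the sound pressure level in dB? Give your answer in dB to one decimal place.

46.2 dB

I/I₀ = 4.19×10^-8/10⁻¹² = 4.19×10^4, and L = 10·log₁₀(I/I₀).
L = 10·(0.6222 + 4) = 46.22 dB.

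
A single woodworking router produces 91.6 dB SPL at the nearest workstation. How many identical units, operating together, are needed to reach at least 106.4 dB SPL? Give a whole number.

31

The shortfall is 106.4 − 91.6 = 14.8 dB, and N units add 10·log₁₀ N, so need 10·log₁₀ N ≥ 14.8.
N ≥ 10^(14.8/10) = 30.200, so N = 31.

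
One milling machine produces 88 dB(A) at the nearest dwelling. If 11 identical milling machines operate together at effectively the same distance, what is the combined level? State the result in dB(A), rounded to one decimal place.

98.4 dB(A)

With 11 equal, uncorrelated contributions the intensity is 11× that of one unit, giving a rise of 10·log₁₀ 11.
L_total = 88 + 10·log₁₀(11) = 88 + 10.414 = 98.41 dB(A).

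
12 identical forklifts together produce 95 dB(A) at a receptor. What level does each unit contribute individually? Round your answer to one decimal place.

Dividing the total intensity by 12 lowers the level by 10·log₁₀ 12 = 10.792 dB: L₁ = 95 − 10.792.

84.2 dB(A)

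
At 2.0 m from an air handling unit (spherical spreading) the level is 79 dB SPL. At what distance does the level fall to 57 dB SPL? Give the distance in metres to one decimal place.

Point-source spreading drops the level by 20·log₁₀(r₂/r₁); inverting, r₂/r₁ = 10^(ΔL/20).
r₂ = 2.0·10^((79−57)/20) = 2.0·10^(22.0/20) = 25.18 m.

25.2 m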